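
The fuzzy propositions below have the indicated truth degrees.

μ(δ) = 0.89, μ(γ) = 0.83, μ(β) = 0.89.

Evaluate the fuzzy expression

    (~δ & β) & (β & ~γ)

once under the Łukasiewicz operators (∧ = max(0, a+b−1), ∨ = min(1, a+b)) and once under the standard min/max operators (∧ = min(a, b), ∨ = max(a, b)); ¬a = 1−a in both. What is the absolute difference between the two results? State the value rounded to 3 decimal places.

0.110

Under Łukasiewicz:
  ~δ = 1 − 0.89 = 0.11
  ~δ & β = max(0, a+b−1) on (0.11, 0.89) = 0.00
  ~γ = 1 − 0.83 = 0.17
  β & ~γ = max(0, a+b−1) on (0.89, 0.17) = 0.06
  (~δ & β) & (β & ~γ) = max(0, a+b−1) on (0.00, 0.06) = 0.00
  → value = 0.0000
Under standard min/max:
  ~δ = 1 − 0.89 = 0.11
  ~δ & β = min(a, b) on (0.11, 0.89) = 0.11
  ~γ = 1 − 0.83 = 0.17
  β & ~γ = min(a, b) on (0.89, 0.17) = 0.17
  (~δ & β) & (β & ~γ) = min(a, b) on (0.11, 0.17) = 0.11
  → value = 0.1100
|0.0000 − 0.1100| = 0.110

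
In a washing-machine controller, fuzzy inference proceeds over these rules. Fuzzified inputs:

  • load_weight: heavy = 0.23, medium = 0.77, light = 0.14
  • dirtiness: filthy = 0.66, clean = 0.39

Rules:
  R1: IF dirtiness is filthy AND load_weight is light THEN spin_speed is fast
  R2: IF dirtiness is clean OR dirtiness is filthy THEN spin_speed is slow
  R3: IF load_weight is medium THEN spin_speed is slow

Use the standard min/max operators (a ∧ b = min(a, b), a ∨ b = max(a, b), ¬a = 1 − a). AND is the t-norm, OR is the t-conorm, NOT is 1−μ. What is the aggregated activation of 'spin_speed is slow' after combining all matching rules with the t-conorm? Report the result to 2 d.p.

R1: filthy=0.66, light=0.14; AND[min(a, b)] → w = 0.14
R2: clean=0.39, filthy=0.66; OR[max(a, b)] → w = 0.66
R3: medium=0.77 → w = 0.77
Rules with consequent 'slow': {R2, R3} → strengths 0.66, 0.77
Aggregate via t-conorm [max(a, b)]: 0.77

0.77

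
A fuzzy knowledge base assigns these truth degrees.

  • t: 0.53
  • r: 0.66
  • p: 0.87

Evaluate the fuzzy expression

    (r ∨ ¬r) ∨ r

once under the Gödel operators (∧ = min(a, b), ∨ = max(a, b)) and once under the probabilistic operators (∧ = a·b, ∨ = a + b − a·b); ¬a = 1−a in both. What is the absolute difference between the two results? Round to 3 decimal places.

0.264

Under Gödel:
  ¬r = 1 − 0.66 = 0.34
  r ∨ ¬r = max(a, b) on (0.66, 0.34) = 0.66
  (r ∨ ¬r) ∨ r = max(a, b) on (0.66, 0.66) = 0.66
  → value = 0.6600
Under probabilistic:
  ¬r = 1 − 0.6600 = 0.3400
  r ∨ ¬r = a + b − a·b on (0.6600, 0.3400) = 0.7756
  (r ∨ ¬r) ∨ r = a + b − a·b on (0.7756, 0.6600) = 0.9237
  → value = 0.9237
|0.6600 − 0.9237| = 0.264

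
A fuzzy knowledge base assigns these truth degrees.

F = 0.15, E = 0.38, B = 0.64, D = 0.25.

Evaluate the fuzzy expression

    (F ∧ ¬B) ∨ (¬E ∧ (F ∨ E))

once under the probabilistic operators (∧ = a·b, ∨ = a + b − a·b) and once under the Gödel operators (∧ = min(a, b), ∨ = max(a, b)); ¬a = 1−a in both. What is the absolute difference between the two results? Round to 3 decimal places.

Under probabilistic:
  ¬B = 1 − 0.6400 = 0.3600
  F ∧ ¬B = a·b on (0.1500, 0.3600) = 0.0540
  ¬E = 1 − 0.3800 = 0.6200
  F ∨ E = a + b − a·b on (0.1500, 0.3800) = 0.4730
  ¬E ∧ (F ∨ E) = a·b on (0.6200, 0.4730) = 0.2933
  (F ∧ ¬B) ∨ (¬E ∧ (F ∨ E)) = a + b − a·b on (0.0540, 0.2933) = 0.3314
  → value = 0.3314
Under Gödel:
  ¬B = 1 − 0.64 = 0.36
  F ∧ ¬B = min(a, b) on (0.15, 0.36) = 0.15
  ¬E = 1 − 0.38 = 0.62
  F ∨ E = max(a, b) on (0.15, 0.38) = 0.38
  ¬E ∧ (F ∨ E) = min(a, b) on (0.62, 0.38) = 0.38
  (F ∧ ¬B) ∨ (¬E ∧ (F ∨ E)) = max(a, b) on (0.15, 0.38) = 0.38
  → value = 0.3800
|0.3314 − 0.3800| = 0.049

0.049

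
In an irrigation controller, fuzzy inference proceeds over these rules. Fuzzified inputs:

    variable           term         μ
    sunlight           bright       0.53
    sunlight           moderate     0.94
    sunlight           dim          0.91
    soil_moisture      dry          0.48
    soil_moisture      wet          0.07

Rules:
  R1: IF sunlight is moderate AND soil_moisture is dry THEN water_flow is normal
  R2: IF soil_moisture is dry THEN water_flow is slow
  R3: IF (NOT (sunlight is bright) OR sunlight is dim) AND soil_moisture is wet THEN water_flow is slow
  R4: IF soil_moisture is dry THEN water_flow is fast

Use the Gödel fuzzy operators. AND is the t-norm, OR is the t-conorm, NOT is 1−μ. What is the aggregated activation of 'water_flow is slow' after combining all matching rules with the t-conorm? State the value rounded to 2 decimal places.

R1: moderate=0.94, dry=0.48; AND[min(a, b)] → w = 0.48
R2: dry=0.48 → w = 0.48
R3: (¬bright=1−0.53=0.47 OR dim=0.91) = 0.91; AND[min(a, b)] with wet=0.07 → w = 0.07
R4: dry=0.48 → w = 0.48
Rules with consequent 'slow': {R2, R3} → strengths 0.48, 0.07
Aggregate via t-conorm [max(a, b)]: 0.48

0.48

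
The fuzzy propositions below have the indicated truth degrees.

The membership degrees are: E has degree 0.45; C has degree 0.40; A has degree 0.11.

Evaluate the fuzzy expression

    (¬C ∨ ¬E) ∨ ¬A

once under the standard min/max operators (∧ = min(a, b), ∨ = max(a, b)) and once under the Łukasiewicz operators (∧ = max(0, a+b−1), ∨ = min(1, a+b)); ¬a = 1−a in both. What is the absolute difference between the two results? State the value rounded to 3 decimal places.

Under standard min/max:
  ¬C = 1 − 0.40 = 0.60
  ¬E = 1 − 0.45 = 0.55
  ¬C ∨ ¬E = max(a, b) on (0.60, 0.55) = 0.60
  ¬A = 1 − 0.11 = 0.89
  (¬C ∨ ¬E) ∨ ¬A = max(a, b) on (0.60, 0.89) = 0.89
  → value = 0.8900
Under Łukasiewicz:
  ¬C = 1 − 0.40 = 0.60
  ¬E = 1 − 0.45 = 0.55
  ¬C ∨ ¬E = min(1, a+b) on (0.60, 0.55) = 1.00
  ¬A = 1 − 0.11 = 0.89
  (¬C ∨ ¬E) ∨ ¬A = min(1, a+b) on (1.00, 0.89) = 1.00
  → value = 1.0000
|0.8900 − 1.0000| = 0.110

0.110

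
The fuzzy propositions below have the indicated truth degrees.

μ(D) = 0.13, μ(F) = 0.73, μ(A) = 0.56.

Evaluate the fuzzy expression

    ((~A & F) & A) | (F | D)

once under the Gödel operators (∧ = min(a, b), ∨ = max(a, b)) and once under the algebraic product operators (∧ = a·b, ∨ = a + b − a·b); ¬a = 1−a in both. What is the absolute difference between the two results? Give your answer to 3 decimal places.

Under Gödel:
  ~A = 1 − 0.56 = 0.44
  ~A & F = min(a, b) on (0.44, 0.73) = 0.44
  (~A & F) & A = min(a, b) on (0.44, 0.56) = 0.44
  F | D = max(a, b) on (0.73, 0.13) = 0.73
  ((~A & F) & A) | (F | D) = max(a, b) on (0.44, 0.73) = 0.73
  → value = 0.7300
Under algebraic product:
  ~A = 1 − 0.5600 = 0.4400
  ~A & F = a·b on (0.4400, 0.7300) = 0.3212
  (~A & F) & A = a·b on (0.3212, 0.5600) = 0.1799
  F | D = a + b − a·b on (0.7300, 0.1300) = 0.7651
  ((~A & F) & A) | (F | D) = a + b − a·b on (0.1799, 0.7651) = 0.8074
  → value = 0.8074
|0.7300 − 0.8074| = 0.077

0.077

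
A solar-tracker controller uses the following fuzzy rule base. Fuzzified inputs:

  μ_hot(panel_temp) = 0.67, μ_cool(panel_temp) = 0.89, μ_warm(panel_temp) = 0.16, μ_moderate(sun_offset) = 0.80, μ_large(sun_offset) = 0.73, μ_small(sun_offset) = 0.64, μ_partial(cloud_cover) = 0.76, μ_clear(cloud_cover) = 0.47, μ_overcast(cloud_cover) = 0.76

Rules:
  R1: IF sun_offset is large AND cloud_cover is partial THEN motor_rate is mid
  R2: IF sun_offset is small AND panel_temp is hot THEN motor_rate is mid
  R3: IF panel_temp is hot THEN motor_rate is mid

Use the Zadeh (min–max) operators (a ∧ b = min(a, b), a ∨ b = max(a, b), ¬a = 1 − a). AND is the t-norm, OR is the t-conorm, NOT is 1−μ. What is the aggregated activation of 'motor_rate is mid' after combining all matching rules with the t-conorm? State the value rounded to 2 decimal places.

R1: large=0.73, partial=0.76; AND[min(a, b)] → w = 0.73
R2: small=0.64, hot=0.67; AND[min(a, b)] → w = 0.64
R3: hot=0.67 → w = 0.67
Rules with consequent 'mid': {R1, R2, R3} → strengths 0.73, 0.64, 0.67
Aggregate via t-conorm [max(a, b)]: 0.73

0.73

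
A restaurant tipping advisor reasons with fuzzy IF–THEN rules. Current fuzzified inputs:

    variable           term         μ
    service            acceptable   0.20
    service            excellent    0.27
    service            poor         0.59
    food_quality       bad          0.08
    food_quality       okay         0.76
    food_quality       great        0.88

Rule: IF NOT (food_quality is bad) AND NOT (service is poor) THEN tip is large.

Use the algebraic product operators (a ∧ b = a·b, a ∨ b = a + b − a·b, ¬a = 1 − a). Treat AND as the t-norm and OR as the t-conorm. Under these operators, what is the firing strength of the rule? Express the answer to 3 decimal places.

firing strength: ¬bad=1−0.08=0.92, ¬poor=1−0.59=0.41; AND[a·b] → w = 0.3772

0.377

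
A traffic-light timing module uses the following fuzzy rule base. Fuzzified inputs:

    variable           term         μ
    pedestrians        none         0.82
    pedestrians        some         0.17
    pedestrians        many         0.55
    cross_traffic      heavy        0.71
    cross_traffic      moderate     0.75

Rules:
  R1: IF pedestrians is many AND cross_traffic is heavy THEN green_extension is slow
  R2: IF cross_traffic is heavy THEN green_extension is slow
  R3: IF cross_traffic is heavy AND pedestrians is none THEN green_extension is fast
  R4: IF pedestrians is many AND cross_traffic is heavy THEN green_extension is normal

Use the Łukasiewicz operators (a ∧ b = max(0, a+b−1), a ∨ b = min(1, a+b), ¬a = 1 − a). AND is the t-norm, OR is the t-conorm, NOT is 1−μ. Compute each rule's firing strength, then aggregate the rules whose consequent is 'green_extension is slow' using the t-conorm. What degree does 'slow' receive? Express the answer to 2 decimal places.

R1: many=0.55, heavy=0.71; AND[max(0, a+b−1)] → w = 0.26
R2: heavy=0.71 → w = 0.71
R3: heavy=0.71, none=0.82; AND[max(0, a+b−1)] → w = 0.53
R4: many=0.55, heavy=0.71; AND[max(0, a+b−1)] → w = 0.26
Rules with consequent 'slow': {R1, R2} → strengths 0.26, 0.71
Aggregate via t-conorm [min(1, a+b)]: 0.97

0.97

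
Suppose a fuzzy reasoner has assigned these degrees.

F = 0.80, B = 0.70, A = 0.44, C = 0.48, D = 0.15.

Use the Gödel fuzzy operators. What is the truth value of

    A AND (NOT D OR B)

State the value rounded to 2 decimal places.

0.44

NOT D = 1 − 0.15 = 0.85
NOT D OR B = max(a, b) on (0.85, 0.70) = 0.85
A AND (NOT D OR B) = min(a, b) on (0.44, 0.85) = 0.44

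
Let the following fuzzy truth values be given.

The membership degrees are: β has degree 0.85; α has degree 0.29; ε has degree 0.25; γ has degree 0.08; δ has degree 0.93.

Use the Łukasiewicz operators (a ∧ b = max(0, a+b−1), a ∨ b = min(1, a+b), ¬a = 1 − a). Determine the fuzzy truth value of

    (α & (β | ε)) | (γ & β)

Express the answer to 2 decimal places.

β | ε = min(1, a+b) on (0.85, 0.25) = 1.00
α & (β | ε) = max(0, a+b−1) on (0.29, 1.00) = 0.29
γ & β = max(0, a+b−1) on (0.08, 0.85) = 0.00
(α & (β | ε)) | (γ & β) = min(1, a+b) on (0.29, 0.00) = 0.29

0.29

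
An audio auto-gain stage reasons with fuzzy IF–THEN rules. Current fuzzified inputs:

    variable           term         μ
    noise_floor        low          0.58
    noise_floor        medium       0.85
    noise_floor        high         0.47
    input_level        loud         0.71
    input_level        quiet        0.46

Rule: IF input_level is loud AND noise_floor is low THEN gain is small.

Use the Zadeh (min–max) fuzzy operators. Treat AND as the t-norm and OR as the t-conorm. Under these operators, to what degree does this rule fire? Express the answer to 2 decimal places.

0.58

firing strength: loud=0.71, low=0.58; AND[min(a, b)] → w = 0.58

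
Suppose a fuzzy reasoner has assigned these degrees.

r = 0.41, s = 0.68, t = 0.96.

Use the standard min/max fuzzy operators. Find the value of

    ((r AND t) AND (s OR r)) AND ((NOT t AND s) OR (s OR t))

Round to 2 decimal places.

r AND t = min(a, b) on (0.41, 0.96) = 0.41
s OR r = max(a, b) on (0.68, 0.41) = 0.68
(r AND t) AND (s OR r) = min(a, b) on (0.41, 0.68) = 0.41
NOT t = 1 − 0.96 = 0.04
NOT t AND s = min(a, b) on (0.04, 0.68) = 0.04
s OR t = max(a, b) on (0.68, 0.96) = 0.96
(NOT t AND s) OR (s OR t) = max(a, b) on (0.04, 0.96) = 0.96
((r AND t) AND (s OR r)) AND ((NOT t AND s) OR (s OR t)) = min(a, b) on (0.41, 0.96) = 0.41

0.41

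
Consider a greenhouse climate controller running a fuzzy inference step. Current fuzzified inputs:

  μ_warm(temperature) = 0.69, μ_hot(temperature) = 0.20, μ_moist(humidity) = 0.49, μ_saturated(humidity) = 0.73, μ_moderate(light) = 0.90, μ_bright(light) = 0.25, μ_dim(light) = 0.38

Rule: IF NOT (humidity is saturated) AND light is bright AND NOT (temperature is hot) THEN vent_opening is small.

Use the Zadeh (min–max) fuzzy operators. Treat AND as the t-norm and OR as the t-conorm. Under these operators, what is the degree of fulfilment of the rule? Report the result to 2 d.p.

firing strength: ¬saturated=1−0.73=0.27, bright=0.25, ¬hot=1−0.20=0.80; AND[min(a, b)] → w = 0.25

0.25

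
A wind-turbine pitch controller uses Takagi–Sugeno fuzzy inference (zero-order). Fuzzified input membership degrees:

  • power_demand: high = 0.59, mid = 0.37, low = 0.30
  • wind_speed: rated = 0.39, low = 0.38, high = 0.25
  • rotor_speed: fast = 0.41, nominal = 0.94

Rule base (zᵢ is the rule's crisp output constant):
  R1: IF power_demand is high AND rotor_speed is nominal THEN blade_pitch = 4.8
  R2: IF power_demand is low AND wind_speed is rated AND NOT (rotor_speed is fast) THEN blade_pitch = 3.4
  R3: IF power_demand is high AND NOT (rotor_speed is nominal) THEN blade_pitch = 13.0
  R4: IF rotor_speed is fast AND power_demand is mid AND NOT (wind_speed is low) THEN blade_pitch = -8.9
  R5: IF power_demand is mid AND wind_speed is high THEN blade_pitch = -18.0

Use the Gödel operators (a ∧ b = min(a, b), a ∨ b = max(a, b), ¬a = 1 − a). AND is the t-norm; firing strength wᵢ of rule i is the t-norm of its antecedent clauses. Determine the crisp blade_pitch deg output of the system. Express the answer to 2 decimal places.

-2.01

R1 (z=4.8): high=0.59, nominal=0.94; AND[min(a, b)] → w = 0.59
R2 (z=3.4): low=0.30, rated=0.39, ¬fast=1−0.41=0.59; AND[min(a, b)] → w = 0.30
R3 (z=13.0): high=0.59, ¬nominal=1−0.94=0.06; AND[min(a, b)] → w = 0.06
R4 (z=-8.9): fast=0.41, mid=0.37, ¬low=1−0.38=0.62; AND[min(a, b)] → w = 0.37
R5 (z=-18.0): mid=0.37, high=0.25; AND[min(a, b)] → w = 0.25
Weighted average = (0.59·4.8 + 0.30·3.4 + 0.06·13.0 + 0.37·-8.9 + 0.25·-18.0) / (0.59 + 0.30 + 0.06 + 0.37 + 0.25)
  = -3.1610 / 1.5700 = -2.01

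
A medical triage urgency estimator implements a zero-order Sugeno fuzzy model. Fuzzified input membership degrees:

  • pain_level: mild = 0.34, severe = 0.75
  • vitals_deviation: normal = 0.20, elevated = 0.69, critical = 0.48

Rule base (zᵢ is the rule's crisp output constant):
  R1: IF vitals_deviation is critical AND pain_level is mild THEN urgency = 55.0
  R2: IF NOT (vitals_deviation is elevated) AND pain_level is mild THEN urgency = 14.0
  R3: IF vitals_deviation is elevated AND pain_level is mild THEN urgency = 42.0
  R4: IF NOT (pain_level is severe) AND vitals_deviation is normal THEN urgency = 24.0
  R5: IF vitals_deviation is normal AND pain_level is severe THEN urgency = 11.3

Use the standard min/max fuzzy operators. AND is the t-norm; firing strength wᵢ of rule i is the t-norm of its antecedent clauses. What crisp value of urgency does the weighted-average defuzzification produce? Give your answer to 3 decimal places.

R1 (z=55.0): critical=0.48, mild=0.34; AND[min(a, b)] → w = 0.34
R2 (z=14.0): ¬elevated=1−0.69=0.31, mild=0.34; AND[min(a, b)] → w = 0.31
R3 (z=42.0): elevated=0.69, mild=0.34; AND[min(a, b)] → w = 0.34
R4 (z=24.0): ¬severe=1−0.75=0.25, normal=0.20; AND[min(a, b)] → w = 0.20
R5 (z=11.3): normal=0.20, severe=0.75; AND[min(a, b)] → w = 0.20
Weighted average = (0.34·55.0 + 0.31·14.0 + 0.34·42.0 + 0.20·24.0 + 0.20·11.3) / (0.34 + 0.31 + 0.34 + 0.20 + 0.20)
  = 44.3800 / 1.3900 = 31.928

31.928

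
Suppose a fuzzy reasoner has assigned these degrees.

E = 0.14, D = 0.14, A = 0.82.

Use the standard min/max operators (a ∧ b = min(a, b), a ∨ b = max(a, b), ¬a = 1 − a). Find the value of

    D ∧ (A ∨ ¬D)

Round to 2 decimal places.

0.14

¬D = 1 − 0.14 = 0.86
A ∨ ¬D = max(a, b) on (0.82, 0.86) = 0.86
D ∧ (A ∨ ¬D) = min(a, b) on (0.14, 0.86) = 0.14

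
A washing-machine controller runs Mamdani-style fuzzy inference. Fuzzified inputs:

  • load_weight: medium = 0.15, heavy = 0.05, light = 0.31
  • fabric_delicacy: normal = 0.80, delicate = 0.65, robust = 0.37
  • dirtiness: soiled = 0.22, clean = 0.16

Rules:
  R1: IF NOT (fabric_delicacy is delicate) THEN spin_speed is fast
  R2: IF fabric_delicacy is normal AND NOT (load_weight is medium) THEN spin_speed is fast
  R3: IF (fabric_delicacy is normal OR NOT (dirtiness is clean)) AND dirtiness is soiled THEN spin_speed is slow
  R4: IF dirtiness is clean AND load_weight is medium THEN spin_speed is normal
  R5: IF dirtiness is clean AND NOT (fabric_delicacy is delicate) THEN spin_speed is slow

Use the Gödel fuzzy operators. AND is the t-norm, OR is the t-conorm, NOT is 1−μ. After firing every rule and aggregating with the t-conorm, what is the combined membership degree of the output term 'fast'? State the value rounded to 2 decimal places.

R1: ¬delicate=1−0.65=0.35 → w = 0.35
R2: normal=0.80, ¬medium=1−0.15=0.85; AND[min(a, b)] → w = 0.80
R3: (normal=0.80 OR ¬clean=1−0.16=0.84) = 0.84; AND[min(a, b)] with soiled=0.22 → w = 0.22
R4: clean=0.16, medium=0.15; AND[min(a, b)] → w = 0.15
R5: clean=0.16, ¬delicate=1−0.65=0.35; AND[min(a, b)] → w = 0.16
Rules with consequent 'fast': {R1, R2} → strengths 0.35, 0.80
Aggregate via t-conorm [max(a, b)]: 0.80

0.80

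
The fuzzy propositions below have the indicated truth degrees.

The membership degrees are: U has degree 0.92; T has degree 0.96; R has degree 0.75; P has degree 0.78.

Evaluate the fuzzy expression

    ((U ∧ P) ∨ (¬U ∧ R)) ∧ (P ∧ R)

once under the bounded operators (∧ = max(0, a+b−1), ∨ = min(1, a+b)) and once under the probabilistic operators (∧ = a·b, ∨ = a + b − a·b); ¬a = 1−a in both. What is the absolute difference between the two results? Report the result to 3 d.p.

0.200

Under bounded:
  U ∧ P = max(0, a+b−1) on (0.92, 0.78) = 0.70
  ¬U = 1 − 0.92 = 0.08
  ¬U ∧ R = max(0, a+b−1) on (0.08, 0.75) = 0.00
  (U ∧ P) ∨ (¬U ∧ R) = min(1, a+b) on (0.70, 0.00) = 0.70
  P ∧ R = max(0, a+b−1) on (0.78, 0.75) = 0.53
  ((U ∧ P) ∨ (¬U ∧ R)) ∧ (P ∧ R) = max(0, a+b−1) on (0.70, 0.53) = 0.23
  → value = 0.2300
Under probabilistic:
  U ∧ P = a·b on (0.9200, 0.7800) = 0.7176
  ¬U = 1 − 0.9200 = 0.0800
  ¬U ∧ R = a·b on (0.0800, 0.7500) = 0.0600
  (U ∧ P) ∨ (¬U ∧ R) = a + b − a·b on (0.7176, 0.0600) = 0.7345
  P ∧ R = a·b on (0.7800, 0.7500) = 0.5850
  ((U ∧ P) ∨ (¬U ∧ R)) ∧ (P ∧ R) = a·b on (0.7345, 0.5850) = 0.4297
  → value = 0.4297
|0.2300 − 0.4297| = 0.200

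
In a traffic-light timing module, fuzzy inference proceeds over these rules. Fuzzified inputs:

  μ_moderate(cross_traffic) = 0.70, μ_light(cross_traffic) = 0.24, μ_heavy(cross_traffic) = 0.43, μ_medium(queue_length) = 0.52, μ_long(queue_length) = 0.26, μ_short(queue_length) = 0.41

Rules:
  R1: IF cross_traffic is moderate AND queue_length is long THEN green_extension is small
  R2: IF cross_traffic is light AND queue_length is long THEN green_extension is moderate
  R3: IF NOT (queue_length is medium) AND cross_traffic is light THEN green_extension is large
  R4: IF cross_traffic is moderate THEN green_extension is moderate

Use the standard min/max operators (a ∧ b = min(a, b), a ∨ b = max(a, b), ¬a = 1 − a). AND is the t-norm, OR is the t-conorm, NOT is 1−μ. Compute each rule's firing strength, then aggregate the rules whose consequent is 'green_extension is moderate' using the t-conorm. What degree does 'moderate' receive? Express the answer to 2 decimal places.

R1: moderate=0.70, long=0.26; AND[min(a, b)] → w = 0.26
R2: light=0.24, long=0.26; AND[min(a, b)] → w = 0.24
R3: ¬medium=1−0.52=0.48, light=0.24; AND[min(a, b)] → w = 0.24
R4: moderate=0.70 → w = 0.70
Rules with consequent 'moderate': {R2, R4} → strengths 0.24, 0.70
Aggregate via t-conorm [max(a, b)]: 0.70

0.70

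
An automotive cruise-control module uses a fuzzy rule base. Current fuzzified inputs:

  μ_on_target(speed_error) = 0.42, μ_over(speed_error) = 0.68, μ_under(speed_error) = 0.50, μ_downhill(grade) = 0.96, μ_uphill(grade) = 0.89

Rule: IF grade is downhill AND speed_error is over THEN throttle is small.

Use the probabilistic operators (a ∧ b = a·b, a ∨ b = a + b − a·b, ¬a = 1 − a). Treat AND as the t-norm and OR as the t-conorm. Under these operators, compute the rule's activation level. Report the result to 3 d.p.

0.653

firing strength: downhill=0.96, over=0.68; AND[a·b] → w = 0.6528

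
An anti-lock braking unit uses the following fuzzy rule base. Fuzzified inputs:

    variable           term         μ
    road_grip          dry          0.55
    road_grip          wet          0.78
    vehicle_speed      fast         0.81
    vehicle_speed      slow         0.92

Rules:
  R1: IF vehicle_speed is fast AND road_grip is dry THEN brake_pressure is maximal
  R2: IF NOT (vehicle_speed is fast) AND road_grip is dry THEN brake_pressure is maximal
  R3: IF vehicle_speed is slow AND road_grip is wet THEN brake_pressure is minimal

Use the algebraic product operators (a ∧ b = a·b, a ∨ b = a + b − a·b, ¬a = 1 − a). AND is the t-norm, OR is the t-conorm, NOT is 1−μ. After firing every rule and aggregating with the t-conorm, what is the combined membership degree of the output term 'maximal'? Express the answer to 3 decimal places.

0.503

R1: fast=0.81, dry=0.55; AND[a·b] → w = 0.4455
R2: ¬fast=1−0.81=0.19, dry=0.55; AND[a·b] → w = 0.1045
R3: slow=0.92, wet=0.78; AND[a·b] → w = 0.7176
Rules with consequent 'maximal': {R1, R2} → strengths 0.4455, 0.1045
Aggregate via t-conorm [a + b − a·b]: 0.5034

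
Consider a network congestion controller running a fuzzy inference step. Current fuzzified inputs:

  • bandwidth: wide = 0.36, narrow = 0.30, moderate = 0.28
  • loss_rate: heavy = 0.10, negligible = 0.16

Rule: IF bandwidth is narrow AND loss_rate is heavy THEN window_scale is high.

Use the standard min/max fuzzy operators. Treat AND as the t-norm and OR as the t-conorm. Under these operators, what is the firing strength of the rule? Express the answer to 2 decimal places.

0.10

firing strength: narrow=0.30, heavy=0.10; AND[min(a, b)] → w = 0.10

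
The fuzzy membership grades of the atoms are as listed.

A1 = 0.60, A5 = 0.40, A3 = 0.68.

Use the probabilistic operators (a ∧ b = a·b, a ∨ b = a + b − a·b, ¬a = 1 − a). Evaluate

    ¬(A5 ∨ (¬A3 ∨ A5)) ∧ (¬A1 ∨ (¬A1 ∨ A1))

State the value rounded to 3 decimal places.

¬A3 = 1 − 0.6800 = 0.3200
¬A3 ∨ A5 = a + b − a·b on (0.3200, 0.4000) = 0.5920
A5 ∨ (¬A3 ∨ A5) = a + b − a·b on (0.4000, 0.5920) = 0.7552
¬(A5 ∨ (¬A3 ∨ A5)) = 1 − 0.7552 = 0.2448
¬A1 = 1 − 0.6000 = 0.4000
¬A1 = 1 − 0.6000 = 0.4000
¬A1 ∨ A1 = a + b − a·b on (0.4000, 0.6000) = 0.7600
¬A1 ∨ (¬A1 ∨ A1) = a + b − a·b on (0.4000, 0.7600) = 0.8560
¬(A5 ∨ (¬A3 ∨ A5)) ∧ (¬A1 ∨ (¬A1 ∨ A1)) = a·b on (0.2448, 0.8560) = 0.2095

0.210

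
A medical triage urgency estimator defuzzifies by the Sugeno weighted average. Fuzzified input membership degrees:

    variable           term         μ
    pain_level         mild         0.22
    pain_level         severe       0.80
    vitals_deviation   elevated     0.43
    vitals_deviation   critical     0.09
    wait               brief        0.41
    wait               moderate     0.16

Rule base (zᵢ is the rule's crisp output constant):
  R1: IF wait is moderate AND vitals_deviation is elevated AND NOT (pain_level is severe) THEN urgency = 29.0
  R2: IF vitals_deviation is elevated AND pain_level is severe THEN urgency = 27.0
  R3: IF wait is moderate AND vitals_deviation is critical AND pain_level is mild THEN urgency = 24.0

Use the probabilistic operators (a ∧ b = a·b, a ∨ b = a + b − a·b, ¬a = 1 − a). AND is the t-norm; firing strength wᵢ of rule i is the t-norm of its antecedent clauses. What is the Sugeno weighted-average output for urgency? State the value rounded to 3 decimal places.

R1 (z=29.0): moderate=0.16, elevated=0.43, ¬severe=1−0.80=0.20; AND[a·b] → w = 0.0138
R2 (z=27.0): elevated=0.43, severe=0.80; AND[a·b] → w = 0.3440
R3 (z=24.0): moderate=0.16, critical=0.09, mild=0.22; AND[a·b] → w = 0.0032
Weighted average = (0.0138·29.0 + 0.3440·27.0 + 0.0032·24.0) / (0.0138 + 0.3440 + 0.0032)
  = 9.7631 / 0.3609 = 27.050

27.050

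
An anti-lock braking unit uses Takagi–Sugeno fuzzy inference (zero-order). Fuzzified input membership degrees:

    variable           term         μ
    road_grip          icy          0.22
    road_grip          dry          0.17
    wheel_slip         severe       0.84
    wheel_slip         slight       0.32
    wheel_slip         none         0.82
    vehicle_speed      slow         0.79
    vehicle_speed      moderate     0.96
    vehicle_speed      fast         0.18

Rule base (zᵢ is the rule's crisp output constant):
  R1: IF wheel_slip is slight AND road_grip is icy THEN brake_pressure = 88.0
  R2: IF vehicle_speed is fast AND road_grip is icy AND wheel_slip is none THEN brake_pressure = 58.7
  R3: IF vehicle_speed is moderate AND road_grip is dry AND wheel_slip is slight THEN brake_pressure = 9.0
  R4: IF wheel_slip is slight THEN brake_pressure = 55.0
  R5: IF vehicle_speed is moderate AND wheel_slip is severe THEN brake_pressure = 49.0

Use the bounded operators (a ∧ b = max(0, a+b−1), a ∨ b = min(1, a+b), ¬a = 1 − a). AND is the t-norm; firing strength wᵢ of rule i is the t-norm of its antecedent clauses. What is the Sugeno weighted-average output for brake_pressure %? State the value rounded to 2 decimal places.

R1 (z=88.0): slight=0.32, icy=0.22; AND[max(0, a+b−1)] → w = 0.00
R2 (z=58.7): fast=0.18, icy=0.22, none=0.82; AND[max(0, a+b−1)] → w = 0.00
R3 (z=9.0): moderate=0.96, dry=0.17, slight=0.32; AND[max(0, a+b−1)] → w = 0.00
R4 (z=55.0): slight=0.32 → w = 0.32
R5 (z=49.0): moderate=0.96, severe=0.84; AND[max(0, a+b−1)] → w = 0.80
Weighted average = (0.00·88.0 + 0.00·58.7 + 0.00·9.0 + 0.32·55.0 + 0.80·49.0) / (0.00 + 0.00 + 0.00 + 0.32 + 0.80)
  = 56.8000 / 1.1200 = 50.71

50.71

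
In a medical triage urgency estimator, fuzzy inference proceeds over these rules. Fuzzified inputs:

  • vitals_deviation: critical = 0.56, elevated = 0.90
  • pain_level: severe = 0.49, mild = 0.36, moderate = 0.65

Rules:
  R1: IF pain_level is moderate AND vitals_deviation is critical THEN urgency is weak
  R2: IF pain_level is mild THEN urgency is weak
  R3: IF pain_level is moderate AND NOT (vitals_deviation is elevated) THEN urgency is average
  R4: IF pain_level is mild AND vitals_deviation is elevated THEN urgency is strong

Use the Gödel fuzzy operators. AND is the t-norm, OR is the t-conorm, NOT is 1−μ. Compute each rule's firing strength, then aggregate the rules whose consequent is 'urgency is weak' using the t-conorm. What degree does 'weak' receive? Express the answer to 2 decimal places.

R1: moderate=0.65, critical=0.56; AND[min(a, b)] → w = 0.56
R2: mild=0.36 → w = 0.36
R3: moderate=0.65, ¬elevated=1−0.90=0.10; AND[min(a, b)] → w = 0.10
R4: mild=0.36, elevated=0.90; AND[min(a, b)] → w = 0.36
Rules with consequent 'weak': {R1, R2} → strengths 0.56, 0.36
Aggregate via t-conorm [max(a, b)]: 0.56

0.56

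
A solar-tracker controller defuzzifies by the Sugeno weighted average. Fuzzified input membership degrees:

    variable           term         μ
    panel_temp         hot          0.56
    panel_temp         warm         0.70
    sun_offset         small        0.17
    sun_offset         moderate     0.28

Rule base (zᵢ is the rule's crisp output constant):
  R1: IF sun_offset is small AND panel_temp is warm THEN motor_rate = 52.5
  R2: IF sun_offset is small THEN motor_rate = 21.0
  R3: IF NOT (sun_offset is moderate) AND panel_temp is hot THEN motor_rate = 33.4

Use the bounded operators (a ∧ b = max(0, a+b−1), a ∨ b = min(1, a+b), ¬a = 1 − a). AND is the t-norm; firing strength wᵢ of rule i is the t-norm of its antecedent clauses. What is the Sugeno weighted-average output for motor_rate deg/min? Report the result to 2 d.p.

28.72

R1 (z=52.5): small=0.17, warm=0.70; AND[max(0, a+b−1)] → w = 0.00
R2 (z=21.0): small=0.17 → w = 0.17
R3 (z=33.4): ¬moderate=1−0.28=0.72, hot=0.56; AND[max(0, a+b−1)] → w = 0.28
Weighted average = (0.00·52.5 + 0.17·21.0 + 0.28·33.4) / (0.00 + 0.17 + 0.28)
  = 12.9220 / 0.4500 = 28.72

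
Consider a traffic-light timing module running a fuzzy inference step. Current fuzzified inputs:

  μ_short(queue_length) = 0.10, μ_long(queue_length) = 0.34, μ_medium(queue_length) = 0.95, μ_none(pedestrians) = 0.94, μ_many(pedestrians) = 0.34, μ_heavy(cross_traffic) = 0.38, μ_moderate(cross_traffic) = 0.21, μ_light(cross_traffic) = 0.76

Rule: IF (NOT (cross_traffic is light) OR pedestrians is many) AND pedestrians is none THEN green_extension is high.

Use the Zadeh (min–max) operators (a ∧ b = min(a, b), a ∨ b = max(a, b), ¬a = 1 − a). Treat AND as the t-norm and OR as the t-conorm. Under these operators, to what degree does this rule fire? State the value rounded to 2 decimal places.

firing strength: (¬light=1−0.76=0.24 OR many=0.34) = 0.34; AND[min(a, b)] with none=0.94 → w = 0.34

0.34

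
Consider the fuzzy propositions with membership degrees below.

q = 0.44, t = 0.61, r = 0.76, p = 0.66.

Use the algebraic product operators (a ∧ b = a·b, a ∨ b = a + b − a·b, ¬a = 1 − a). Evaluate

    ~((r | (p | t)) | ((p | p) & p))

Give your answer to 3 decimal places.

p | t = a + b − a·b on (0.6600, 0.6100) = 0.8674
r | (p | t) = a + b − a·b on (0.7600, 0.8674) = 0.9682
p | p = a + b − a·b on (0.6600, 0.6600) = 0.8844
(p | p) & p = a·b on (0.8844, 0.6600) = 0.5837
(r | (p | t)) | ((p | p) & p) = a + b − a·b on (0.9682, 0.5837) = 0.9868
~((r | (p | t)) | ((p | p) & p)) = 1 − 0.9868 = 0.0132

0.013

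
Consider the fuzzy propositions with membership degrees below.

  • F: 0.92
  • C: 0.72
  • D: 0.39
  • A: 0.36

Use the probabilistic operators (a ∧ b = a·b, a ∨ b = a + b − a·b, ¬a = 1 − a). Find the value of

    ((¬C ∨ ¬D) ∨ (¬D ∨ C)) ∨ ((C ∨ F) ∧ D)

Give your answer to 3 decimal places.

¬C = 1 − 0.7200 = 0.2800
¬D = 1 − 0.3900 = 0.6100
¬C ∨ ¬D = a + b − a·b on (0.2800, 0.6100) = 0.7192
¬D = 1 − 0.3900 = 0.6100
¬D ∨ C = a + b − a·b on (0.6100, 0.7200) = 0.8908
(¬C ∨ ¬D) ∨ (¬D ∨ C) = a + b − a·b on (0.7192, 0.8908) = 0.9693
C ∨ F = a + b − a·b on (0.7200, 0.9200) = 0.9776
(C ∨ F) ∧ D = a·b on (0.9776, 0.3900) = 0.3813
((¬C ∨ ¬D) ∨ (¬D ∨ C)) ∨ ((C ∨ F) ∧ D) = a + b − a·b on (0.9693, 0.3813) = 0.9810

0.981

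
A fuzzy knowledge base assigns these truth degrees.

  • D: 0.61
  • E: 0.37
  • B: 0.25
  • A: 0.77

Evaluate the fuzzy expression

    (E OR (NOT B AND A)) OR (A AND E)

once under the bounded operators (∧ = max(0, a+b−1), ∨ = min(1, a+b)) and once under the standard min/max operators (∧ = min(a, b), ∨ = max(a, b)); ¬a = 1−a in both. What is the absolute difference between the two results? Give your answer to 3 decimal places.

Under bounded:
  NOT B = 1 − 0.25 = 0.75
  NOT B AND A = max(0, a+b−1) on (0.75, 0.77) = 0.52
  E OR (NOT B AND A) = min(1, a+b) on (0.37, 0.52) = 0.89
  A AND E = max(0, a+b−1) on (0.77, 0.37) = 0.14
  (E OR (NOT B AND A)) OR (A AND E) = min(1, a+b) on (0.89, 0.14) = 1.00
  → value = 1.0000
Under standard min/max:
  NOT B = 1 − 0.25 = 0.75
  NOT B AND A = min(a, b) on (0.75, 0.77) = 0.75
  E OR (NOT B AND A) = max(a, b) on (0.37, 0.75) = 0.75
  A AND E = min(a, b) on (0.77, 0.37) = 0.37
  (E OR (NOT B AND A)) OR (A AND E) = max(a, b) on (0.75, 0.37) = 0.75
  → value = 0.7500
|1.0000 − 0.7500| = 0.250

0.250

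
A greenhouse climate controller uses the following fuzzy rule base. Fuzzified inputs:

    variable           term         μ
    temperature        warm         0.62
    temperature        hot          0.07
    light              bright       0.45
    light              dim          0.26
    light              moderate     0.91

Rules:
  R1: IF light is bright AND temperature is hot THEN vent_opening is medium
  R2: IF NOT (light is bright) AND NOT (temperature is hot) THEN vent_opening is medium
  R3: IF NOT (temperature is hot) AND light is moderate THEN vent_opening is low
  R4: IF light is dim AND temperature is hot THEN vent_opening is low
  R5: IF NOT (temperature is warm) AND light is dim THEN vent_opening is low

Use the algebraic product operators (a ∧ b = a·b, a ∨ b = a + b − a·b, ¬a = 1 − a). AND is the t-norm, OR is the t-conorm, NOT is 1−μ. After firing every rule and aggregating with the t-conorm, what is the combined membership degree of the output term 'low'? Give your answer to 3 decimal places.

R1: bright=0.45, hot=0.07; AND[a·b] → w = 0.0315
R2: ¬bright=1−0.45=0.55, ¬hot=1−0.07=0.93; AND[a·b] → w = 0.5115
R3: ¬hot=1−0.07=0.93, moderate=0.91; AND[a·b] → w = 0.8463
R4: dim=0.26, hot=0.07; AND[a·b] → w = 0.0182
R5: ¬warm=1−0.62=0.38, dim=0.26; AND[a·b] → w = 0.0988
Rules with consequent 'low': {R3, R4, R5} → strengths 0.8463, 0.0182, 0.0988
Aggregate via t-conorm [a + b − a·b]: 0.8640

0.864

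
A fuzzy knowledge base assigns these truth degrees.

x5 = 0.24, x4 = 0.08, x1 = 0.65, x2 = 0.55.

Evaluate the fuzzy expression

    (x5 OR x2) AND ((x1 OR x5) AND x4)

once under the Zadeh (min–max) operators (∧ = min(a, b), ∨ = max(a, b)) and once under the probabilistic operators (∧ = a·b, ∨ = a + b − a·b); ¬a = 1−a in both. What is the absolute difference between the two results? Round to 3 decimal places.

0.041

Under Zadeh (min–max):
  x5 OR x2 = max(a, b) on (0.24, 0.55) = 0.55
  x1 OR x5 = max(a, b) on (0.65, 0.24) = 0.65
  (x1 OR x5) AND x4 = min(a, b) on (0.65, 0.08) = 0.08
  (x5 OR x2) AND ((x1 OR x5) AND x4) = min(a, b) on (0.55, 0.08) = 0.08
  → value = 0.0800
Under probabilistic:
  x5 OR x2 = a + b − a·b on (0.2400, 0.5500) = 0.6580
  x1 OR x5 = a + b − a·b on (0.6500, 0.2400) = 0.7340
  (x1 OR x5) AND x4 = a·b on (0.7340, 0.0800) = 0.0587
  (x5 OR x2) AND ((x1 OR x5) AND x4) = a·b on (0.6580, 0.0587) = 0.0386
  → value = 0.0386
|0.0800 − 0.0386| = 0.041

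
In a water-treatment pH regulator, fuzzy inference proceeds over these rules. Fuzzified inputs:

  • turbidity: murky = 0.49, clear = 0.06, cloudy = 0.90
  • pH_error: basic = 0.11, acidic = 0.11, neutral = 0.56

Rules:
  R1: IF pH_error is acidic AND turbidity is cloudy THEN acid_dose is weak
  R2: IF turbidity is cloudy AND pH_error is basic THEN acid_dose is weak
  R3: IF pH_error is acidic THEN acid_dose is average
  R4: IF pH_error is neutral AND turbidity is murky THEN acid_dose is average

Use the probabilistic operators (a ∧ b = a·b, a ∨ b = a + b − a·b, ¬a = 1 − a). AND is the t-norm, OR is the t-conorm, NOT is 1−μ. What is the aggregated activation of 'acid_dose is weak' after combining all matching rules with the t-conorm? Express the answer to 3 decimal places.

0.188

R1: acidic=0.11, cloudy=0.90; AND[a·b] → w = 0.0990
R2: cloudy=0.90, basic=0.11; AND[a·b] → w = 0.0990
R3: acidic=0.11 → w = 0.1100
R4: neutral=0.56, murky=0.49; AND[a·b] → w = 0.2744
Rules with consequent 'weak': {R1, R2} → strengths 0.0990, 0.0990
Aggregate via t-conorm [a + b − a·b]: 0.1882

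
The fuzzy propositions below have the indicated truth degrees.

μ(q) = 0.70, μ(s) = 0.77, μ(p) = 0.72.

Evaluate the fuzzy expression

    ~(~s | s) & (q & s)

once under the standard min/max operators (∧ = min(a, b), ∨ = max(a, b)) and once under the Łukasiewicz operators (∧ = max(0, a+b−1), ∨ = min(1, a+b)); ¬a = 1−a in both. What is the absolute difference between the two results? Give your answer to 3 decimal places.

0.230

Under standard min/max:
  ~s = 1 − 0.77 = 0.23
  ~s | s = max(a, b) on (0.23, 0.77) = 0.77
  ~(~s | s) = 1 − 0.77 = 0.23
  q & s = min(a, b) on (0.70, 0.77) = 0.70
  ~(~s | s) & (q & s) = min(a, b) on (0.23, 0.70) = 0.23
  → value = 0.2300
Under Łukasiewicz:
  ~s = 1 − 0.77 = 0.23
  ~s | s = min(1, a+b) on (0.23, 0.77) = 1.00
  ~(~s | s) = 1 − 1.00 = 0.00
  q & s = max(0, a+b−1) on (0.70, 0.77) = 0.47
  ~(~s | s) & (q & s) = max(0, a+b−1) on (0.00, 0.47) = 0.00
  → value = 0.0000
|0.2300 − 0.0000| = 0.230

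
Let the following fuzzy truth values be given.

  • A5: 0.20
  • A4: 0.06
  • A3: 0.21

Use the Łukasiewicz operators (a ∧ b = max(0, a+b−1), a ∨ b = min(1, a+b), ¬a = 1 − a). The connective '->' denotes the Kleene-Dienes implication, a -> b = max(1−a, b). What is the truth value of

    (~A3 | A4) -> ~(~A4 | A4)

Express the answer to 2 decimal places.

~A3 = 1 − 0.21 = 0.79
~A3 | A4 = min(1, a+b) on (0.79, 0.06) = 0.85
~A4 = 1 − 0.06 = 0.94
~A4 | A4 = min(1, a+b) on (0.94, 0.06) = 1.00
~(~A4 | A4) = 1 − 1.00 = 0.00
(~A3 | A4) -> ~(~A4 | A4)  [Kleene-Dienes: max(1−a, b)] with a=0.85, b=0.00 → 0.15

0.15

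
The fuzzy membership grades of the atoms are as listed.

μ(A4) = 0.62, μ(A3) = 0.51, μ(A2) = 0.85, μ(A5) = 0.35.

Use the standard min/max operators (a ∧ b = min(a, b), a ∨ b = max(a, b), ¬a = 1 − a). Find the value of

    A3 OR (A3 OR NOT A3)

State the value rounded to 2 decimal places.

NOT A3 = 1 − 0.51 = 0.49
A3 OR NOT A3 = max(a, b) on (0.51, 0.49) = 0.51
A3 OR (A3 OR NOT A3) = max(a, b) on (0.51, 0.51) = 0.51

0.51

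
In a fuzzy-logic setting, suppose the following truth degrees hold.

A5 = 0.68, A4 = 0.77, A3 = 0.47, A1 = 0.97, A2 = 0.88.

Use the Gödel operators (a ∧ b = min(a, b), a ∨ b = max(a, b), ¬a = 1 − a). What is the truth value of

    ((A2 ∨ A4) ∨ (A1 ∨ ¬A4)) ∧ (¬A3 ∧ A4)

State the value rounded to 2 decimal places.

A2 ∨ A4 = max(a, b) on (0.88, 0.77) = 0.88
¬A4 = 1 − 0.77 = 0.23
A1 ∨ ¬A4 = max(a, b) on (0.97, 0.23) = 0.97
(A2 ∨ A4) ∨ (A1 ∨ ¬A4) = max(a, b) on (0.88, 0.97) = 0.97
¬A3 = 1 − 0.47 = 0.53
¬A3 ∧ A4 = min(a, b) on (0.53, 0.77) = 0.53
((A2 ∨ A4) ∨ (A1 ∨ ¬A4)) ∧ (¬A3 ∧ A4) = min(a, b) on (0.97, 0.53) = 0.53

0.53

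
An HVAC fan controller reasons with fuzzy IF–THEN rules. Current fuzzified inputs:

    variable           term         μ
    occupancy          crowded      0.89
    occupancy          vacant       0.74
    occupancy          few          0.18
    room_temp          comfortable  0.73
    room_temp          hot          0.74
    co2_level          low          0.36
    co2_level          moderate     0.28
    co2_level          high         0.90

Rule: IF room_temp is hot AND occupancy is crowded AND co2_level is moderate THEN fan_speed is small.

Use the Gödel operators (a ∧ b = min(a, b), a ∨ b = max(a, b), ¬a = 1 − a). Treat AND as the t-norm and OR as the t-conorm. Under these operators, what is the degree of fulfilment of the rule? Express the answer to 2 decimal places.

0.28

firing strength: hot=0.74, crowded=0.89, moderate=0.28; AND[min(a, b)] → w = 0.28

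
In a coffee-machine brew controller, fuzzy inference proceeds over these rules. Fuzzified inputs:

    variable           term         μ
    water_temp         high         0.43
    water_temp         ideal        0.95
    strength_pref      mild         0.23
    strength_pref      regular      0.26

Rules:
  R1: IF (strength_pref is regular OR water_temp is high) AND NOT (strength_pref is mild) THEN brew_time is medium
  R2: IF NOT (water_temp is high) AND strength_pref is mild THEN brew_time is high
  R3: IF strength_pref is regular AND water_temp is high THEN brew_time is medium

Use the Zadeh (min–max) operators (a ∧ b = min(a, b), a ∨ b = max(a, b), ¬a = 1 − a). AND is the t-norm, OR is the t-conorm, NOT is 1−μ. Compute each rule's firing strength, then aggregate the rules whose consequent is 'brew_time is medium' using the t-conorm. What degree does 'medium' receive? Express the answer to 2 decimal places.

R1: (regular=0.26 OR high=0.43) = 0.43; AND[min(a, b)] with ¬mild=1−0.23=0.77 → w = 0.43
R2: ¬high=1−0.43=0.57, mild=0.23; AND[min(a, b)] → w = 0.23
R3: regular=0.26, high=0.43; AND[min(a, b)] → w = 0.26
Rules with consequent 'medium': {R1, R3} → strengths 0.43, 0.26
Aggregate via t-conorm [max(a, b)]: 0.43

0.43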